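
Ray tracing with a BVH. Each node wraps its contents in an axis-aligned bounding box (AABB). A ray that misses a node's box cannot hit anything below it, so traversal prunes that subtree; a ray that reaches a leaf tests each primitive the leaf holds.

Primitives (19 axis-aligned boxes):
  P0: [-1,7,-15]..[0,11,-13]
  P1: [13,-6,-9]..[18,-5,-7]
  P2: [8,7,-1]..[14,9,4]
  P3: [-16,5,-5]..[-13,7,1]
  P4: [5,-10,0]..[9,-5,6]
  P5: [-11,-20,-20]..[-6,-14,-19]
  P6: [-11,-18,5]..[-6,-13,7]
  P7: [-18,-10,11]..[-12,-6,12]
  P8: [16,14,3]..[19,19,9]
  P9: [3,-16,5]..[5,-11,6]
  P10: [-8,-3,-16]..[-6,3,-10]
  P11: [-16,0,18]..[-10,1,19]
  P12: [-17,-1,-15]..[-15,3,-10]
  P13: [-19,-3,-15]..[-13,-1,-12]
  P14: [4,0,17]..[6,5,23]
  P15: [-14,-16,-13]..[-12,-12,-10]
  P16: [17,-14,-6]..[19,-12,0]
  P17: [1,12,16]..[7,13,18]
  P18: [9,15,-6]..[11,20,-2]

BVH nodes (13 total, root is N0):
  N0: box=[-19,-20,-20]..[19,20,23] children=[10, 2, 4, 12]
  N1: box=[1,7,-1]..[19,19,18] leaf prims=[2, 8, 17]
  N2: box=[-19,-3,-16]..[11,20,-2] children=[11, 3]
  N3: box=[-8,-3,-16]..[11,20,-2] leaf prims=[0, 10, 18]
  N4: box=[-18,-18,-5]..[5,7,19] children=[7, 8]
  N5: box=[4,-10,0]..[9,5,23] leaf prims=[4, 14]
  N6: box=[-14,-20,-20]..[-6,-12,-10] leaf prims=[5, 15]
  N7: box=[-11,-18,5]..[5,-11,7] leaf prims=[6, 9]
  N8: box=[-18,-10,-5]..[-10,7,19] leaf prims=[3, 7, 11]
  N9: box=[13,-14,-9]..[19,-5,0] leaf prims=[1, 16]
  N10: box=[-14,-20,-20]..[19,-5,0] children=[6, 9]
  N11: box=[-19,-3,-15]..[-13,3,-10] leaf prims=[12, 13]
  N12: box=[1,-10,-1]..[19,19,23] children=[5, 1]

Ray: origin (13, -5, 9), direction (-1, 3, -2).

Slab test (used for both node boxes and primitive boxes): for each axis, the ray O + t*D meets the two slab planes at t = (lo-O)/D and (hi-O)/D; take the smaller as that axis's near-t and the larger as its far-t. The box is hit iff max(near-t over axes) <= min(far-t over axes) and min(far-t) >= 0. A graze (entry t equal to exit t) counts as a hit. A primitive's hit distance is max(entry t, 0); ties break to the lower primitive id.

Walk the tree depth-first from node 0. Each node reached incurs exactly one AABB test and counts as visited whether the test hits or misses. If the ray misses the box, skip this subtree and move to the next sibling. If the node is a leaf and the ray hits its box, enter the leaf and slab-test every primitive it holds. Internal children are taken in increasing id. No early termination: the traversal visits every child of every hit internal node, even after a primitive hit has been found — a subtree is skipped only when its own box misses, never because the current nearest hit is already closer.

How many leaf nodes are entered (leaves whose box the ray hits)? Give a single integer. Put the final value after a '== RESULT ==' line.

Traverse from the root:
N0 x:[-6,32] y:[-5,25/3] z:[-7,29/2] -> hit [-5,25/3], descend [2, 4, 10, 12]
  N2 x:[2,32] y:[2/3,25/3] z:[11/2,25/2] -> hit [11/2,25/3], descend [3, 11]
    N3 x:[2,21] y:[2/3,25/3] z:[11/2,25/2] -> hit [11/2,25/3] leaf, test {P0(miss), P10(miss), P18(miss)}
    N11 x:[26,32] y:[2/3,8/3] z:[19/2,12] -> miss, prune
  N4 x:[8,31] y:[-13/3,4] z:[-5,7] -> miss, prune
  N10 x:[-6,27] y:[-5,0] z:[9/2,29/2] -> miss, prune
  N12 x:[-6,12] y:[-5/3,8] z:[-7,5] -> hit [-5/3,5], descend [1, 5]
    N1 x:[-6,12] y:[4,8] z:[-9/2,5] -> hit [4,5] leaf, test {P2@t=4, P8(miss), P17(miss)}
    N5 x:[4,9] y:[-5/3,10/3] z:[-7,9/2] -> miss, prune

9 AABB tests over nodes [0, 2, 3, 11, 4, 10, 12, 1, 5]; 2 leaves entered; closest P2.

== RESULT ==
2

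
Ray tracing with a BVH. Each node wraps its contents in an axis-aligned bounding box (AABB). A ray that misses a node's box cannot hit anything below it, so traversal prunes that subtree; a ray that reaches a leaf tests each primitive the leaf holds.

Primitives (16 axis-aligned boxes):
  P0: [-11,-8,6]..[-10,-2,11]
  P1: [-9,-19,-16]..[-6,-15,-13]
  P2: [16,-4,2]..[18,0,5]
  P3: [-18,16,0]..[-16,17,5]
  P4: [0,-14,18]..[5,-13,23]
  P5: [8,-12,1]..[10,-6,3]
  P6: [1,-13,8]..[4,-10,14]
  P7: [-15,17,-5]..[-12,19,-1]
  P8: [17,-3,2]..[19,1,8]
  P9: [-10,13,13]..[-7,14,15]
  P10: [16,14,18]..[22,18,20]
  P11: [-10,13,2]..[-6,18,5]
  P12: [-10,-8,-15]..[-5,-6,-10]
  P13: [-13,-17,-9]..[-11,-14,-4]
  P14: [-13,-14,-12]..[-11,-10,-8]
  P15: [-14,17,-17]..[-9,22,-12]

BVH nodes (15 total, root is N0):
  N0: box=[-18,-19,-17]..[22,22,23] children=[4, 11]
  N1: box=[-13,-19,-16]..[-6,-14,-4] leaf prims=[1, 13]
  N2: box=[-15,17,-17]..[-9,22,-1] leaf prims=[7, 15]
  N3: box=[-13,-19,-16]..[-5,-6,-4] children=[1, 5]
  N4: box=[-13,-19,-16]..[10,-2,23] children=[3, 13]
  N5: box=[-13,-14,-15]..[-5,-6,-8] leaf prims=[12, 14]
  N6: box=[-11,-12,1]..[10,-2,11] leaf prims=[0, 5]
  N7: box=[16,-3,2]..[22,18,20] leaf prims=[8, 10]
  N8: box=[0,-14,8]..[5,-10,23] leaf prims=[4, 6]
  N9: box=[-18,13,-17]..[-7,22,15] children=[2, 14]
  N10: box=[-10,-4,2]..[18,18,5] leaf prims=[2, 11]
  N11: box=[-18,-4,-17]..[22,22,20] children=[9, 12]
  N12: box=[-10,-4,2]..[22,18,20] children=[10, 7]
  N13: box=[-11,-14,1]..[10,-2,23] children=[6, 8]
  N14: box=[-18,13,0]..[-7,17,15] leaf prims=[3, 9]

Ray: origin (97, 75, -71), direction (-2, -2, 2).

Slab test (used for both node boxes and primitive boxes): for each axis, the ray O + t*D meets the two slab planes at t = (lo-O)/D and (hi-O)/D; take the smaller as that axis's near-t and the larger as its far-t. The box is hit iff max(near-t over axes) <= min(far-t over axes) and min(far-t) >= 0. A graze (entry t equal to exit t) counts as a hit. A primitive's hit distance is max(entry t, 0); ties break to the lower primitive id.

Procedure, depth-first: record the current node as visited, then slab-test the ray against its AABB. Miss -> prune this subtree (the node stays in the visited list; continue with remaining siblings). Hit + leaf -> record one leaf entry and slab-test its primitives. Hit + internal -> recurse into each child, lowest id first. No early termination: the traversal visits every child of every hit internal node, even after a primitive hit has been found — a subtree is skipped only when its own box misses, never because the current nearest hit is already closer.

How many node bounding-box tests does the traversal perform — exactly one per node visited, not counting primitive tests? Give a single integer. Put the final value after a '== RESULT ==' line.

Walk:
N0 x:[75/2,115/2] y:[53/2,47] z:[27,47] -> hit [75/2,47], descend [4, 11]
  N4 x:[87/2,55] y:[77/2,47] z:[55/2,47] -> hit [87/2,47], descend [3, 13]
    N3 x:[51,55] y:[81/2,47] z:[55/2,67/2] -> miss, prune
    N13 x:[87/2,54] y:[77/2,89/2] z:[36,47] -> hit [87/2,89/2], descend [6, 8]
      N6 x:[87/2,54] y:[77/2,87/2] z:[36,41] -> miss, prune
      N8 x:[46,97/2] y:[85/2,89/2] z:[79/2,47] -> miss, prune
  N11 x:[75/2,115/2] y:[53/2,79/2] z:[27,91/2] -> hit [75/2,79/2], descend [9, 12]
    N9 x:[52,115/2] y:[53/2,31] z:[27,43] -> miss, prune
    N12 x:[75/2,107/2] y:[57/2,79/2] z:[73/2,91/2] -> hit [75/2,79/2], descend [7, 10]
      N7 x:[75/2,81/2] y:[57/2,39] z:[73/2,91/2] -> hit [75/2,39] leaf, test {P8@t=39, P10(miss)}
      N10 x:[79/2,107/2] y:[57/2,79/2] z:[73/2,38] -> miss, prune

order=[0, 4, 3, 13, 6, 8, 11, 9, 12, 7, 10]  |boxes|=11  |leaves|=1  hit=P8

== RESULT ==
11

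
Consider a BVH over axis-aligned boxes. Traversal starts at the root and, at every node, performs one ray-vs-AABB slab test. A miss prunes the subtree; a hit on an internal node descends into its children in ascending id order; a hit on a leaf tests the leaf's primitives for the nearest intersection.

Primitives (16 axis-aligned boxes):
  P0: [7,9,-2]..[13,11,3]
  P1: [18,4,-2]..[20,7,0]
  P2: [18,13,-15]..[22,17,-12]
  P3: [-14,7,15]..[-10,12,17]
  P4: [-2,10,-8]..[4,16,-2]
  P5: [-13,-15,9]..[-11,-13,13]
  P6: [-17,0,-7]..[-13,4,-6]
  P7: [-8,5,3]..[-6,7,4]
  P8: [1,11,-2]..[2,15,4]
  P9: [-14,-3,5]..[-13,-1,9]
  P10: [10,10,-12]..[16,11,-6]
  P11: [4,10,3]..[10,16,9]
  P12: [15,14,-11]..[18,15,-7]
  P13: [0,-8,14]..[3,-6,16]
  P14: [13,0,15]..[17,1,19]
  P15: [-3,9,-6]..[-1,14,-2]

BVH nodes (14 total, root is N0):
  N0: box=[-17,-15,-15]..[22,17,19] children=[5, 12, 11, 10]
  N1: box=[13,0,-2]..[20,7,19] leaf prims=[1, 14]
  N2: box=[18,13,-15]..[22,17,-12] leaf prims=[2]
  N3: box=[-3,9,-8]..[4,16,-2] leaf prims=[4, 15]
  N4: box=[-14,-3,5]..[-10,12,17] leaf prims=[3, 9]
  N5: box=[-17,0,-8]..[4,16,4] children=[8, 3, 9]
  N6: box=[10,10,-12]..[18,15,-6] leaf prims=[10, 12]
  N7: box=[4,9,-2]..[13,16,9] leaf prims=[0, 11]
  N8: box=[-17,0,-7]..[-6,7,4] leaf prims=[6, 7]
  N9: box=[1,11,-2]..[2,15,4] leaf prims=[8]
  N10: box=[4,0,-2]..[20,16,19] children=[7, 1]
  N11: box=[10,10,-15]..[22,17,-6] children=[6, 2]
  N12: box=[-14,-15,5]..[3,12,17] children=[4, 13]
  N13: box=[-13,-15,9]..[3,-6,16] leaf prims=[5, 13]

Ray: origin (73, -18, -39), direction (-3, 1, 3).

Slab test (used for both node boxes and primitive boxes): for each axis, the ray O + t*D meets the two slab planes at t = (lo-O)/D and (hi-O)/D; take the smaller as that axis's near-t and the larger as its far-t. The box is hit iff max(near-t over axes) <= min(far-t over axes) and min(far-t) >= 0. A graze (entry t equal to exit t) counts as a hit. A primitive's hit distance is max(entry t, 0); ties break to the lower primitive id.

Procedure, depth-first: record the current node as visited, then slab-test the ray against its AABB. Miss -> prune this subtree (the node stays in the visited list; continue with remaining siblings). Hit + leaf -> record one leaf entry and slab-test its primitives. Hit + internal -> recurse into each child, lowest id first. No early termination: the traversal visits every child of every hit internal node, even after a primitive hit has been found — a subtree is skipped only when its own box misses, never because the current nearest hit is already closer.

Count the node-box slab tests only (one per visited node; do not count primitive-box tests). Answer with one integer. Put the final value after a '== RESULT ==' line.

Trace the traversal:
N0 x:[17,30] y:[3,35] z:[8,58/3] -> hit [17,58/3], descend [5, 10, 11, 12]
  N5 x:[23,30] y:[18,34] z:[31/3,43/3] -> miss, prune
  N10 x:[53/3,23] y:[18,34] z:[37/3,58/3] -> hit [18,58/3], descend [1, 7]
    N1 x:[53/3,20] y:[18,25] z:[37/3,58/3] -> hit [18,58/3] leaf, test {P1(miss), P14@t=56/3}
    N7 x:[20,23] y:[27,34] z:[37/3,16] -> miss, prune
  N11 x:[17,21] y:[28,35] z:[8,11] -> miss, prune
  N12 x:[70/3,29] y:[3,30] z:[44/3,56/3] -> miss, prune

order=[0, 5, 10, 1, 7, 11, 12]  |boxes|=7  |leaves|=1  hit=P14

== RESULT ==
7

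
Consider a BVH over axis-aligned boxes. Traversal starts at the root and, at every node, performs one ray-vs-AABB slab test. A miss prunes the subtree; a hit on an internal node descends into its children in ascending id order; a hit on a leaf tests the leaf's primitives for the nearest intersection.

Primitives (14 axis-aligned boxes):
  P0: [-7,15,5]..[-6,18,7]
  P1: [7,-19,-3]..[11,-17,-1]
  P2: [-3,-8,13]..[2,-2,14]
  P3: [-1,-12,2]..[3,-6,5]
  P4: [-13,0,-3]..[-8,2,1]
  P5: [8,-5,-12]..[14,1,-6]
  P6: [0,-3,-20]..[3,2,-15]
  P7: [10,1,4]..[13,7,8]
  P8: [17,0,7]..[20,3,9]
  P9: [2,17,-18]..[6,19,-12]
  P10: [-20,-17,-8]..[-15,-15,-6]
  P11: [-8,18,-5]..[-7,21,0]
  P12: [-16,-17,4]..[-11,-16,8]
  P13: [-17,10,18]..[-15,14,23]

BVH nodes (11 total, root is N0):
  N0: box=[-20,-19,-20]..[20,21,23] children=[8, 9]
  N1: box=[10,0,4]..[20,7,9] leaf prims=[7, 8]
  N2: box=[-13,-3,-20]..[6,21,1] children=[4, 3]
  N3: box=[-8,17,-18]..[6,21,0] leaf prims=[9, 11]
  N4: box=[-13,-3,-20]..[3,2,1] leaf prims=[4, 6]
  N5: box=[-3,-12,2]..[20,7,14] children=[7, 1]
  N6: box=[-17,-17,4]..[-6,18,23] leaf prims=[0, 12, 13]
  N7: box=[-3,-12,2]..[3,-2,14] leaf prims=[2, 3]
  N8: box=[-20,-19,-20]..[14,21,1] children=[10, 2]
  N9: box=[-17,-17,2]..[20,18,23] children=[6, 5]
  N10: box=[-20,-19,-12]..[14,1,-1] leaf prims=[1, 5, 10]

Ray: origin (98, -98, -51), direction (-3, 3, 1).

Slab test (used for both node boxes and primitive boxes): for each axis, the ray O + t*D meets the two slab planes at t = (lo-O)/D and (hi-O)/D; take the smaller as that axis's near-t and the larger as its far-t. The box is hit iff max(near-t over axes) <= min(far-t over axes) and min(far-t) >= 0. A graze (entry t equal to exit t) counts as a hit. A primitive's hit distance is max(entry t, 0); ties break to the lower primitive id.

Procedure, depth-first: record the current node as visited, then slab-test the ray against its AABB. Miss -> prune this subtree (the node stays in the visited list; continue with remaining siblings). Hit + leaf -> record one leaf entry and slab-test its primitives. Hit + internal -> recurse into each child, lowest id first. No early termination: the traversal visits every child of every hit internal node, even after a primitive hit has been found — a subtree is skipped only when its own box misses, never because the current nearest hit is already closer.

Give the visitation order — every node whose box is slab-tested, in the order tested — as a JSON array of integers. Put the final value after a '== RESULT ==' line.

Walk:
N0 x:[26,118/3] y:[79/3,119/3] z:[31,74] -> hit [31,118/3], descend [8, 9]
  N8 x:[28,118/3] y:[79/3,119/3] z:[31,52] -> hit [31,118/3], descend [2, 10]
    N2 x:[92/3,37] y:[95/3,119/3] z:[31,52] -> hit [95/3,37], descend [3, 4]
      N3 x:[92/3,106/3] y:[115/3,119/3] z:[33,51] -> miss, prune
      N4 x:[95/3,37] y:[95/3,100/3] z:[31,52] -> hit [95/3,100/3] leaf, test {P4(miss), P6@t=95/3}
    N10 x:[28,118/3] y:[79/3,33] z:[39,50] -> miss, prune
  N9 x:[26,115/3] y:[27,116/3] z:[53,74] -> miss, prune

order=[0, 8, 2, 3, 4, 10, 9]  |boxes|=7  |leaves|=1  hit=P6

== RESULT ==
[0, 8, 2, 3, 4, 10, 9]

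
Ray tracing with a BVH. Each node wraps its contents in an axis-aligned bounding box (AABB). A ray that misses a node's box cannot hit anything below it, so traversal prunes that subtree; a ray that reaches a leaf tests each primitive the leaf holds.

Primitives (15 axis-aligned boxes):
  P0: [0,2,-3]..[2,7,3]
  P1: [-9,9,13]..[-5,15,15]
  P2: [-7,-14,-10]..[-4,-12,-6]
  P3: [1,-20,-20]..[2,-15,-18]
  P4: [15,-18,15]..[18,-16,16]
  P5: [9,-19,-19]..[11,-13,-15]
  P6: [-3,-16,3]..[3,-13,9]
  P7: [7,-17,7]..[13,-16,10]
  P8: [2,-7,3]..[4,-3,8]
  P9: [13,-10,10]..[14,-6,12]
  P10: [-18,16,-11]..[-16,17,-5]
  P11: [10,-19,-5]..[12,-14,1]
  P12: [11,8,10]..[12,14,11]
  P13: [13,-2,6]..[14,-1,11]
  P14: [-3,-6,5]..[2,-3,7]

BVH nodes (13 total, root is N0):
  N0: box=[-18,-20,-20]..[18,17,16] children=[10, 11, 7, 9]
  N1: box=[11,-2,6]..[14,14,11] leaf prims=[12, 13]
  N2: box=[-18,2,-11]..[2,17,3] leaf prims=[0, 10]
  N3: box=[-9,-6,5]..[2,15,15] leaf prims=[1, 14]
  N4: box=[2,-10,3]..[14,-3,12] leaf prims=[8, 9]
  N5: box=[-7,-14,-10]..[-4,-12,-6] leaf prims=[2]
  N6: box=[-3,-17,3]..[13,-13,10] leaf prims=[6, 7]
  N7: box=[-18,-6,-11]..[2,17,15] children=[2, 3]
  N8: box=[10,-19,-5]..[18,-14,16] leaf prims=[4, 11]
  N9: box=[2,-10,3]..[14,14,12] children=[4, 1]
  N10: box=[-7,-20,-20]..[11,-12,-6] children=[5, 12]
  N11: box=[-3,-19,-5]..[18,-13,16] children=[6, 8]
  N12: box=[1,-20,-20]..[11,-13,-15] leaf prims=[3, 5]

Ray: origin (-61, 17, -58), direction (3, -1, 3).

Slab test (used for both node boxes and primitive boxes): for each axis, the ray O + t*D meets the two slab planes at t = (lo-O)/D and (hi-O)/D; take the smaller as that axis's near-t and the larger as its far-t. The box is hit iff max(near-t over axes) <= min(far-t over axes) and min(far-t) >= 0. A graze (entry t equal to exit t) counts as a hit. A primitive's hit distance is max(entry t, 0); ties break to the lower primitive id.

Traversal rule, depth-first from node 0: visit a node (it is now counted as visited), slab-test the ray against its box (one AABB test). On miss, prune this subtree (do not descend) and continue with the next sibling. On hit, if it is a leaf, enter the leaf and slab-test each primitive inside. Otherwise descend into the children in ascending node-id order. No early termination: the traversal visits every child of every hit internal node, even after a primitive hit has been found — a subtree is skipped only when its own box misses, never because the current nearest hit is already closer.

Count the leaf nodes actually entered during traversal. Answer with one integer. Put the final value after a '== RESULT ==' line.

Traverse from the root:
N0 x:[43/3,79/3] y:[0,37] z:[38/3,74/3] -> hit [43/3,74/3], descend [7, 9, 10, 11]
  N7 x:[43/3,21] y:[0,23] z:[47/3,73/3] -> hit [47/3,21], descend [2, 3]
    N2 x:[43/3,21] y:[0,15] z:[47/3,61/3] -> miss, prune
    N3 x:[52/3,21] y:[2,23] z:[21,73/3] -> hit [21,21] leaf, test {P1(miss), P14@t=21}
  N9 x:[21,25] y:[3,27] z:[61/3,70/3] -> hit [21,70/3], descend [1, 4]
    N1 x:[24,25] y:[3,19] z:[64/3,23] -> miss, prune
    N4 x:[21,25] y:[20,27] z:[61/3,70/3] -> hit [21,70/3] leaf, test {P8@t=21, P9(miss)}
  N10 x:[18,24] y:[29,37] z:[38/3,52/3] -> miss, prune
  N11 x:[58/3,79/3] y:[30,36] z:[53/3,74/3] -> miss, prune

9 AABB tests over nodes [0, 7, 2, 3, 9, 1, 4, 10, 11]; 2 leaves entered; closest P8.

== RESULT ==
2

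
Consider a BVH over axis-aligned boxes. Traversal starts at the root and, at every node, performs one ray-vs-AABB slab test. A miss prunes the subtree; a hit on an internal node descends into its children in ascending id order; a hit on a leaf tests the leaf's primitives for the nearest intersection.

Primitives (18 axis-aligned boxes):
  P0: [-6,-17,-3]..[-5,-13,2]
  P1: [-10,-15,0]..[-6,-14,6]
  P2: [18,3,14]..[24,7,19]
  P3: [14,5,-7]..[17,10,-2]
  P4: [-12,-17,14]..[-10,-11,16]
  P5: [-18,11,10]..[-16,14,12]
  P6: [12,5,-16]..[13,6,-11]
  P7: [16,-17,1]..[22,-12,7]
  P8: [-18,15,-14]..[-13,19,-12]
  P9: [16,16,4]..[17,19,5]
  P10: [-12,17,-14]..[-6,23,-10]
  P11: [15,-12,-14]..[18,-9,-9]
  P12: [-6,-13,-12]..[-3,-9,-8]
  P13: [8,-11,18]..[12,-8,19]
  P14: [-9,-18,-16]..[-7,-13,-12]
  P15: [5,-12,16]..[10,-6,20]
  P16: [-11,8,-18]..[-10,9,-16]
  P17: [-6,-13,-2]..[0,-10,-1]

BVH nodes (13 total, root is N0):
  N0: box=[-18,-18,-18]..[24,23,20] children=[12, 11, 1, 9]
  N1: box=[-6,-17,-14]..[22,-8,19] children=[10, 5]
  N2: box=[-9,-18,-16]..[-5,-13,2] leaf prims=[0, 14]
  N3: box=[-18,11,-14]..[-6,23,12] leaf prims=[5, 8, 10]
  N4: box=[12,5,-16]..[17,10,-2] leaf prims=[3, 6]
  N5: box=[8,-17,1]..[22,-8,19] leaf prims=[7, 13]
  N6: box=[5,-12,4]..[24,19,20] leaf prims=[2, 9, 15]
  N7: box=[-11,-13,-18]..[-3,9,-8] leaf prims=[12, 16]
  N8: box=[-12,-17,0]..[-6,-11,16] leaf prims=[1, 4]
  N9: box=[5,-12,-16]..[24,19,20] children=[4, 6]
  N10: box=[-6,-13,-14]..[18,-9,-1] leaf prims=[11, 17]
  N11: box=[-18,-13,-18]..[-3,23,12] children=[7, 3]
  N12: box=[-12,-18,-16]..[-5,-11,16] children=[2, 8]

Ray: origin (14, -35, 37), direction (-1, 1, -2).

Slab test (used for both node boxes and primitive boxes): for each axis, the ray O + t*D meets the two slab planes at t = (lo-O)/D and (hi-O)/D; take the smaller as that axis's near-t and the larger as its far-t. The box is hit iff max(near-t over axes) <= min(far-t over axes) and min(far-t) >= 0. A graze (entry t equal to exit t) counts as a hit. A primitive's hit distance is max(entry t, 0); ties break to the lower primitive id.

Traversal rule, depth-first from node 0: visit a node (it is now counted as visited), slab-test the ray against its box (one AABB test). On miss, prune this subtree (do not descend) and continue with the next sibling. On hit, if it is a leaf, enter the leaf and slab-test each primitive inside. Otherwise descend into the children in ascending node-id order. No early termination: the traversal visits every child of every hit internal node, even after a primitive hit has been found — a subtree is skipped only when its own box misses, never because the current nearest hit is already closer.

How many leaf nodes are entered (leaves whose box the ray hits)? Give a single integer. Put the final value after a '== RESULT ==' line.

Traverse from the root:
N0 x:[-10,32] y:[17,58] z:[17/2,55/2] -> hit [17,55/2], descend [1, 9, 11, 12]
  N1 x:[-8,20] y:[18,27] z:[9,51/2] -> hit [18,20], descend [5, 10]
    N5 x:[-8,6] y:[18,27] z:[9,18] -> miss, prune
    N10 x:[-4,20] y:[22,26] z:[19,51/2] -> miss, prune
  N9 x:[-10,9] y:[23,54] z:[17/2,53/2] -> miss, prune
  N11 x:[17,32] y:[22,58] z:[25/2,55/2] -> hit [22,55/2], descend [3, 7]
    N3 x:[20,32] y:[46,58] z:[25/2,51/2] -> miss, prune
    N7 x:[17,25] y:[22,44] z:[45/2,55/2] -> hit [45/2,25] leaf, test {P12(miss), P16(miss)}
  N12 x:[19,26] y:[17,24] z:[21/2,53/2] -> hit [19,24], descend [2, 8]
    N2 x:[19,23] y:[17,22] z:[35/2,53/2] -> hit [19,22] leaf, test {P0@t=19, P14(miss)}
    N8 x:[20,26] y:[18,24] z:[21/2,37/2] -> miss, prune

Visited [0, 1, 5, 10, 9, 11, 3, 7, 12, 2, 8]. Tests: 11 box, 2 leaf. Nearest: P0.

== RESULT ==
2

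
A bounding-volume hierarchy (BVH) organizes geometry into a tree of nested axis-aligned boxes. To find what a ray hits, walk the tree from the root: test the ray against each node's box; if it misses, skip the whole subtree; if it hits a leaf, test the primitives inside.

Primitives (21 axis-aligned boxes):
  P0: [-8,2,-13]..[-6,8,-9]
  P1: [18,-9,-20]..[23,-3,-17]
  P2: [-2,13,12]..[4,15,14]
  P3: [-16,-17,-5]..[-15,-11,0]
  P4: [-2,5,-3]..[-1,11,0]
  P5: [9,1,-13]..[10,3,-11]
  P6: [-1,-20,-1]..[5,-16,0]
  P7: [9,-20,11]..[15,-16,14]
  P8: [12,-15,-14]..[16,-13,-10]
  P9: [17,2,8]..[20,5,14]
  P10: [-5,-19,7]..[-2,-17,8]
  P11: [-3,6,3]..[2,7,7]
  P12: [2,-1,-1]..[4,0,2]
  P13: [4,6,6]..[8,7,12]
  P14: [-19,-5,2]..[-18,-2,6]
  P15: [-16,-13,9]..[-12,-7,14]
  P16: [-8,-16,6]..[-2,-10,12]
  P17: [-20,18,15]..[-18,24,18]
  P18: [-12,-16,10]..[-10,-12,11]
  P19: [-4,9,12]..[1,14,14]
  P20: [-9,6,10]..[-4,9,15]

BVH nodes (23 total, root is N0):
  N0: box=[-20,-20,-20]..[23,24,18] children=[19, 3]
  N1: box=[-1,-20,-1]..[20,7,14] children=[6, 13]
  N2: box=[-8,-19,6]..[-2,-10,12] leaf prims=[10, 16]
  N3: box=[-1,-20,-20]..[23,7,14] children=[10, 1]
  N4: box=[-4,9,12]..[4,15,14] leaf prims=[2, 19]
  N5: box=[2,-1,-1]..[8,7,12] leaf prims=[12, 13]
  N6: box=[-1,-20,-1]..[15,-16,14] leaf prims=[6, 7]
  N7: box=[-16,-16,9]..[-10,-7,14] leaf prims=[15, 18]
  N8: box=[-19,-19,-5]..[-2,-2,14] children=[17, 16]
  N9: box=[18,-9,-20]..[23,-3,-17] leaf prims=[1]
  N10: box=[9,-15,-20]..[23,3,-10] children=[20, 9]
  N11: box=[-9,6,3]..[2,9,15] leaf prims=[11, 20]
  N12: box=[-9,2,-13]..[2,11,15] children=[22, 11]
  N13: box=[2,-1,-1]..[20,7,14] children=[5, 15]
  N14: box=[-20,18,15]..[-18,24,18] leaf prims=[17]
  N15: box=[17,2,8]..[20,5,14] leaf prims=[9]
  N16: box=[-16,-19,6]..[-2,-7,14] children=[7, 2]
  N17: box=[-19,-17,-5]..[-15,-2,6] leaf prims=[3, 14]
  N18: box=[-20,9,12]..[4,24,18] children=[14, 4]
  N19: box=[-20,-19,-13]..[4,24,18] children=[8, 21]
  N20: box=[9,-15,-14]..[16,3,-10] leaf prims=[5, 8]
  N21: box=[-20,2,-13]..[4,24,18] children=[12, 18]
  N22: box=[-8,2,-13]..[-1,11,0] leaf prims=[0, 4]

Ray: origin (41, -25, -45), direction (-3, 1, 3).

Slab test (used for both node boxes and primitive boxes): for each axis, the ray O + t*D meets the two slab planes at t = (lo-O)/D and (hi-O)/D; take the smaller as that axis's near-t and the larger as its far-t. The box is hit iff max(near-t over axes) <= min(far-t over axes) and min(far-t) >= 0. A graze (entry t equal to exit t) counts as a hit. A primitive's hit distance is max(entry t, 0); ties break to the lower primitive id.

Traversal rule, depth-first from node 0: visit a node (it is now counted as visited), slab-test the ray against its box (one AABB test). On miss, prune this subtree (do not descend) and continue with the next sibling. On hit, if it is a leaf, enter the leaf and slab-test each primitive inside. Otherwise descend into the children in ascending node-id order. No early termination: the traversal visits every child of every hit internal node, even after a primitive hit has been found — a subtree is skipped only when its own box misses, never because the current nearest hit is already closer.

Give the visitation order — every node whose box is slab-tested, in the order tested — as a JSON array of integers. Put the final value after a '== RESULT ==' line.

Walk:
N0 x:[6,61/3] y:[5,49] z:[25/3,21] -> hit [25/3,61/3], descend [3, 19]
  N3 x:[6,14] y:[5,32] z:[25/3,59/3] -> hit [25/3,14], descend [1, 10]
    N1 x:[7,14] y:[5,32] z:[44/3,59/3] -> miss, prune
    N10 x:[6,32/3] y:[10,28] z:[25/3,35/3] -> hit [10,32/3], descend [9, 20]
      N9 x:[6,23/3] y:[16,22] z:[25/3,28/3] -> miss, prune
      N20 x:[25/3,32/3] y:[10,28] z:[31/3,35/3] -> hit [31/3,32/3] leaf, test {P5(miss), P8(miss)}
  N19 x:[37/3,61/3] y:[6,49] z:[32/3,21] -> hit [37/3,61/3], descend [8, 21]
    N8 x:[43/3,20] y:[6,23] z:[40/3,59/3] -> hit [43/3,59/3], descend [16, 17]
      N16 x:[43/3,19] y:[6,18] z:[17,59/3] -> hit [17,18], descend [2, 7]
        N2 x:[43/3,49/3] y:[6,15] z:[17,19] -> miss, prune
        N7 x:[17,19] y:[9,18] z:[18,59/3] -> hit [18,18] leaf, test {P15@t=18, P18(miss)}
      N17 x:[56/3,20] y:[8,23] z:[40/3,17] -> miss, prune
    N21 x:[37/3,61/3] y:[27,49] z:[32/3,21] -> miss, prune

order=[0, 3, 1, 10, 9, 20, 19, 8, 16, 2, 7, 17, 21]  |boxes|=13  |leaves|=2  hit=P15

== RESULT ==
[0, 3, 1, 10, 9, 20, 19, 8, 16, 2, 7, 17, 21]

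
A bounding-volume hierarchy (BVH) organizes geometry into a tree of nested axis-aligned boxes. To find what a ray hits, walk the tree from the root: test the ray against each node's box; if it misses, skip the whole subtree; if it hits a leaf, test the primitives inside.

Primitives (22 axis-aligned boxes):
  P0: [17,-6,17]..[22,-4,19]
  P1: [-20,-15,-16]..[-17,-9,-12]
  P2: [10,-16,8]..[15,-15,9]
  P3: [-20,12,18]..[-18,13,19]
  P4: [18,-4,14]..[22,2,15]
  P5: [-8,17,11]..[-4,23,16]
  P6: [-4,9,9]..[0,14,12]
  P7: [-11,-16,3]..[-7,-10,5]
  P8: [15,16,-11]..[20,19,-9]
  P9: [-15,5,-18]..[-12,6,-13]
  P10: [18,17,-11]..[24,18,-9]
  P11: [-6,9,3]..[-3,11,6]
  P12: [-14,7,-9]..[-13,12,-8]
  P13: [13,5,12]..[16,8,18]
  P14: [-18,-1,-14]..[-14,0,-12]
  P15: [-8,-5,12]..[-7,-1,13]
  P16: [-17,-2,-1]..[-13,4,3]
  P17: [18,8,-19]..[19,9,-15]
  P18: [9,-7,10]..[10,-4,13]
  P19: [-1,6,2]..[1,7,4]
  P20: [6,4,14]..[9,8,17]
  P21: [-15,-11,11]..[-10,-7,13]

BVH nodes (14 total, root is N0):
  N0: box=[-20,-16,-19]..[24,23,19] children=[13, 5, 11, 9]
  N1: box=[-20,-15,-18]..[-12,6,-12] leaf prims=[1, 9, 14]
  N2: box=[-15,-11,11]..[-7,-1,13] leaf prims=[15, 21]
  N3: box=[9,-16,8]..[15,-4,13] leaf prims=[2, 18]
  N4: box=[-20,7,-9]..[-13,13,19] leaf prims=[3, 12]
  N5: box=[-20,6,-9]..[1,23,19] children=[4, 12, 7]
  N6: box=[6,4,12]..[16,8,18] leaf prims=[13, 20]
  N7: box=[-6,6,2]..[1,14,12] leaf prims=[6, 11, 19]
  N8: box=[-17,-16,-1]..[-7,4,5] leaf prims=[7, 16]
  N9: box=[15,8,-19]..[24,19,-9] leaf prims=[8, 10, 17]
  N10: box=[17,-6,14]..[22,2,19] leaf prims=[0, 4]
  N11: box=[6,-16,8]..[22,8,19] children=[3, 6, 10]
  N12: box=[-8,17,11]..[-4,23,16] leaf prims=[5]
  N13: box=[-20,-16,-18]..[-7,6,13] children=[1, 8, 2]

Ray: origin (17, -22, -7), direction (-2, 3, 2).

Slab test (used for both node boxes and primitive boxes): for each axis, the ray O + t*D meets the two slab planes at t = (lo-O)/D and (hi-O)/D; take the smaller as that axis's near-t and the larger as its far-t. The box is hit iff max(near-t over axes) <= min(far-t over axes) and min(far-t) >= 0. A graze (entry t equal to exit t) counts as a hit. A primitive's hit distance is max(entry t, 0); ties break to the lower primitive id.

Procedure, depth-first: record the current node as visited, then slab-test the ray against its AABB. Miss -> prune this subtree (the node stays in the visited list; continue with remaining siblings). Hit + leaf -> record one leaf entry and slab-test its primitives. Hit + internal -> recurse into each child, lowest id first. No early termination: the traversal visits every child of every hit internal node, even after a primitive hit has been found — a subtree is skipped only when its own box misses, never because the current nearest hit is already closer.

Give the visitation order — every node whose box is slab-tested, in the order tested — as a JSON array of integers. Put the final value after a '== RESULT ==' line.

Walk:
N0 x:[-7/2,37/2] y:[2,15] z:[-6,13] -> hit [2,13], descend [5, 9, 11, 13]
  N5 x:[8,37/2] y:[28/3,15] z:[-1,13] -> hit [28/3,13], descend [4, 7, 12]
    N4 x:[15,37/2] y:[29/3,35/3] z:[-1,13] -> miss, prune
    N7 x:[8,23/2] y:[28/3,12] z:[9/2,19/2] -> hit [28/3,19/2] leaf, test {P6(miss), P11(miss), P19(miss)}
    N12 x:[21/2,25/2] y:[13,15] z:[9,23/2] -> miss, prune
  N9 x:[-7/2,1] y:[10,41/3] z:[-6,-1] -> miss, prune
  N11 x:[-5/2,11/2] y:[2,10] z:[15/2,13] -> miss, prune
  N13 x:[12,37/2] y:[2,28/3] z:[-11/2,10] -> miss, prune

Summary -> nodes [0, 5, 4, 7, 12, 9, 11, 13]; box-tests=8; leaf-entries=1; first=miss

== RESULT ==
[0, 5, 4, 7, 12, 9, 11, 13]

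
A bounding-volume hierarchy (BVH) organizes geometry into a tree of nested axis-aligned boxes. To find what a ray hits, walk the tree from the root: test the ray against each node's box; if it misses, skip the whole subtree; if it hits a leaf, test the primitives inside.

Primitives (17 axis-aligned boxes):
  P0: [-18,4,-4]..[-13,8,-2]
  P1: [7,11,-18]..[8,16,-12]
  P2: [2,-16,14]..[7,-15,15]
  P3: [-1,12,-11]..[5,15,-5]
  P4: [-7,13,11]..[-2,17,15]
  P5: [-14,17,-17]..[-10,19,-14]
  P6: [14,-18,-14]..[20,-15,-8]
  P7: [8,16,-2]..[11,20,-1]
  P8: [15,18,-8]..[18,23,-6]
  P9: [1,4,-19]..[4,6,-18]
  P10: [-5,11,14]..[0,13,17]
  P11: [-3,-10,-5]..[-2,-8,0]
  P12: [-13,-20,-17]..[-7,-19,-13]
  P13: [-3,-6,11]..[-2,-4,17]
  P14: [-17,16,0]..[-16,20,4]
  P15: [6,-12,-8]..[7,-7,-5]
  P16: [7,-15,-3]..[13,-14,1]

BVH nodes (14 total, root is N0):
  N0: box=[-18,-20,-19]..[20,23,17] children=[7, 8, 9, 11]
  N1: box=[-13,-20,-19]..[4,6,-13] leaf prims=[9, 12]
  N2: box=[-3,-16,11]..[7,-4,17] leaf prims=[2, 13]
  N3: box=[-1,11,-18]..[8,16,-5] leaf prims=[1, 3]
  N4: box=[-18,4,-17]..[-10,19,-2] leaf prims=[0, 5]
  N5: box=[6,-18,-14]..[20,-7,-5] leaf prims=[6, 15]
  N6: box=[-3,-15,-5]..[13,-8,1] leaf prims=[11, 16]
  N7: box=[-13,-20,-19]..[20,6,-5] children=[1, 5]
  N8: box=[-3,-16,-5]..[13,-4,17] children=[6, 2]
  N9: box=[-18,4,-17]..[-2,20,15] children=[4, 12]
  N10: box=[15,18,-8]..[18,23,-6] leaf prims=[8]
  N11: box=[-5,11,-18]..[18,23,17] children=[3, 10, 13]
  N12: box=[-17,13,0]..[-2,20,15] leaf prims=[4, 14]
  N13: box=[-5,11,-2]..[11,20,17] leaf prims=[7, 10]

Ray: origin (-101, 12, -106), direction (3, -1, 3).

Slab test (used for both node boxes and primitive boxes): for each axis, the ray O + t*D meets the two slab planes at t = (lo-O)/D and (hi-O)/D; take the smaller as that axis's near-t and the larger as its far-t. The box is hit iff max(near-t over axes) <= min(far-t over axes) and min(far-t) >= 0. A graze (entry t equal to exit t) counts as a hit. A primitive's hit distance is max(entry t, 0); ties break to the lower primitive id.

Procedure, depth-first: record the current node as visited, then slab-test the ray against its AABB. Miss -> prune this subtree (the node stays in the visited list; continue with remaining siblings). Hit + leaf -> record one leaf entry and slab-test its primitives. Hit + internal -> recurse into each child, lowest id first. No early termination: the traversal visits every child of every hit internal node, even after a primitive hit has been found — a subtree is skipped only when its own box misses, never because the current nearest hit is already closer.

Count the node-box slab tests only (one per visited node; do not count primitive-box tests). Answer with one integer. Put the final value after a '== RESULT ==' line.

Trace the traversal:
N0 x:[83/3,121/3] y:[-11,32] z:[29,41] -> hit [29,32], descend [7, 8, 9, 11]
  N7 x:[88/3,121/3] y:[6,32] z:[29,101/3] -> hit [88/3,32], descend [1, 5]
    N1 x:[88/3,35] y:[6,32] z:[29,31] -> hit [88/3,31] leaf, test {P9(miss), P12@t=31}
    N5 x:[107/3,121/3] y:[19,30] z:[92/3,101/3] -> miss, prune
  N8 x:[98/3,38] y:[16,28] z:[101/3,41] -> miss, prune
  N9 x:[83/3,33] y:[-8,8] z:[89/3,121/3] -> miss, prune
  N11 x:[32,119/3] y:[-11,1] z:[88/3,41] -> miss, prune

Summary -> nodes [0, 7, 1, 5, 8, 9, 11]; box-tests=7; leaf-entries=1; first=P12

== RESULT ==
7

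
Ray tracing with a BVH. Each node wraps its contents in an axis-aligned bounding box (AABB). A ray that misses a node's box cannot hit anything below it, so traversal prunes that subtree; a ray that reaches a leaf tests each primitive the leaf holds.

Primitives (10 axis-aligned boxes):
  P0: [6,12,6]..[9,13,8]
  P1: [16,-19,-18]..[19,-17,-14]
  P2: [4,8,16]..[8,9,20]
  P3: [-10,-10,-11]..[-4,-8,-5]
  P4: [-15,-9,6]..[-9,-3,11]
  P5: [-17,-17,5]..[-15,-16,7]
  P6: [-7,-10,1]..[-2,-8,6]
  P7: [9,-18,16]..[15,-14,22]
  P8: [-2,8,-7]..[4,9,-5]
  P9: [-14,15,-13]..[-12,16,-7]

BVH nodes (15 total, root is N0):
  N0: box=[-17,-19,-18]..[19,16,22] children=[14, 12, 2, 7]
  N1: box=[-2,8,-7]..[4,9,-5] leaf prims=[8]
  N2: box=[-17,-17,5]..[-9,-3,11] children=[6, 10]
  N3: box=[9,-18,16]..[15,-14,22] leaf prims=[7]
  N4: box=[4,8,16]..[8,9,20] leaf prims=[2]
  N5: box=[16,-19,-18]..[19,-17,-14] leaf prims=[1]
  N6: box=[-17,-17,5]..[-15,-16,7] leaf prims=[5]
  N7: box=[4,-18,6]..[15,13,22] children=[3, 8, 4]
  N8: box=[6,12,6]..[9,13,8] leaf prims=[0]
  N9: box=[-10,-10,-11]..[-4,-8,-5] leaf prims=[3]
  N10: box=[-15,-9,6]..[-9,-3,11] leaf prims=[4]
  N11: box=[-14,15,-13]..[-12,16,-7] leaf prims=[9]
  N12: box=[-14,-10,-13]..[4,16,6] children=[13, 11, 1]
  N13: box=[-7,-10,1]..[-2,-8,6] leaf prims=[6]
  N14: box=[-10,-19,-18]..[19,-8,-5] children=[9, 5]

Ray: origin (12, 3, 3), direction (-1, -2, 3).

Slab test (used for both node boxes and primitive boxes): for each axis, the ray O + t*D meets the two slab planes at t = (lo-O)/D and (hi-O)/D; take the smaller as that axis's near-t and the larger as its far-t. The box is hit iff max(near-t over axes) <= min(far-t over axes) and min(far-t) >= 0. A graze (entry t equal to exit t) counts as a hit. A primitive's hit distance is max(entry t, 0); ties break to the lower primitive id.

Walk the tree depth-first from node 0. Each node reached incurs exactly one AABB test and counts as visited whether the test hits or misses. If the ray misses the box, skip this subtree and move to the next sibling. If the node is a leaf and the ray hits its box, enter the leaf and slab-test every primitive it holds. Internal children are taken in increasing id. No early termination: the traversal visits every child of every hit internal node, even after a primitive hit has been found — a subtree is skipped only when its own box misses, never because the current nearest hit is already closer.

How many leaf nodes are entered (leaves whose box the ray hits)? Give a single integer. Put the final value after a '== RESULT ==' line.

Traverse from the root:
N0 x:[-7,29] y:[-13/2,11] z:[-7,19/3] -> hit [-13/2,19/3], descend [2, 7, 12, 14]
  N2 x:[21,29] y:[3,10] z:[2/3,8/3] -> miss, prune
  N7 x:[-3,8] y:[-5,21/2] z:[1,19/3] -> hit [1,19/3], descend [3, 4, 8]
    N3 x:[-3,3] y:[17/2,21/2] z:[13/3,19/3] -> miss, prune
    N4 x:[4,8] y:[-3,-5/2] z:[13/3,17/3] -> miss, prune
    N8 x:[3,6] y:[-5,-9/2] z:[1,5/3] -> miss, prune
  N12 x:[8,26] y:[-13/2,13/2] z:[-16/3,1] -> miss, prune
  N14 x:[-7,22] y:[11/2,11] z:[-7,-8/3] -> miss, prune

8 AABB tests over nodes [0, 2, 7, 3, 4, 8, 12, 14]; 0 leaves entered; closest miss.

== RESULT ==
0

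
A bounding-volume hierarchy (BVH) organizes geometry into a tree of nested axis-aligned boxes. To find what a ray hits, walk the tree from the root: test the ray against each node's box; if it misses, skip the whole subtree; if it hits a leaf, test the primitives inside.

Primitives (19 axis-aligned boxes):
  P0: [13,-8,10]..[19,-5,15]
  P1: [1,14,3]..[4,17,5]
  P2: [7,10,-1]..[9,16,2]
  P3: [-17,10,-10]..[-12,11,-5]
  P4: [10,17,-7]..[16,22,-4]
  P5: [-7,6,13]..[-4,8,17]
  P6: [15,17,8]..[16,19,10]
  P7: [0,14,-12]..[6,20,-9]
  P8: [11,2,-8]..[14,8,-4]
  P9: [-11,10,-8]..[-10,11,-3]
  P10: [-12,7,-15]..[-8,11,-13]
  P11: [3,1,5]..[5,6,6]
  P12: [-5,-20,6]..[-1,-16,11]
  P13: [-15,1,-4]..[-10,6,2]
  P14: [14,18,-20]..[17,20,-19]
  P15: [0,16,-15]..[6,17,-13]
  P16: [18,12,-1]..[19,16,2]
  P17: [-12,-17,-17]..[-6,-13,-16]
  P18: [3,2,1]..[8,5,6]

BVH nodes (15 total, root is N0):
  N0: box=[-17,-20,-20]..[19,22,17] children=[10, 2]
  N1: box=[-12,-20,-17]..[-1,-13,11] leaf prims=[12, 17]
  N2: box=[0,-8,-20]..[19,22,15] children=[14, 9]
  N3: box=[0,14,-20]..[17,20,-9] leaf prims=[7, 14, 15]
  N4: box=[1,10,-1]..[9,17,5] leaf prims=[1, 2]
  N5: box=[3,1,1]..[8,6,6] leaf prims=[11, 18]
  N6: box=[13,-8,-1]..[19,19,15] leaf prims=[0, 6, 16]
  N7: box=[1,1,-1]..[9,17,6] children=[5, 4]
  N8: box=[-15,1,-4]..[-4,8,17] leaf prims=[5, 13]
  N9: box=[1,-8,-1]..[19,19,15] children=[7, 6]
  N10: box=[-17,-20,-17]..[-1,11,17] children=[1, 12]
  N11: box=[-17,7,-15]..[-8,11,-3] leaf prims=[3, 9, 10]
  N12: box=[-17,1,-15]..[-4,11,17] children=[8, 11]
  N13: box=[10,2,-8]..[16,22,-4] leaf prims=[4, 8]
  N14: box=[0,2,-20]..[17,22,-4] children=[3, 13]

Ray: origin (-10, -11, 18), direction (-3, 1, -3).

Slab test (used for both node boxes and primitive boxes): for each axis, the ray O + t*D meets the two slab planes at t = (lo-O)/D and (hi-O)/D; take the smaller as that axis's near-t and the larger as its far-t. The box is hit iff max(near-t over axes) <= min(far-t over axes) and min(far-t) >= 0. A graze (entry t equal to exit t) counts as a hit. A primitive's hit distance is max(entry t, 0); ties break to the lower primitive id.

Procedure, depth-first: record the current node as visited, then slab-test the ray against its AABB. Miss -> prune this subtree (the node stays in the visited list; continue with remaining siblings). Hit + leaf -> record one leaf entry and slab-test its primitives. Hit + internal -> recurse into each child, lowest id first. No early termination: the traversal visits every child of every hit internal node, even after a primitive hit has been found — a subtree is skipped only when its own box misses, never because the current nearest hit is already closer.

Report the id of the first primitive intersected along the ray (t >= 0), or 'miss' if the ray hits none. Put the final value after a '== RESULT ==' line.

Traverse from the root:
N0 x:[-29/3,7/3] y:[-9,33] z:[1/3,38/3] -> hit [1/3,7/3], descend [2, 10]
  N2 x:[-29/3,-10/3] y:[3,33] z:[1,38/3] -> miss, prune
  N10 x:[-3,7/3] y:[-9,22] z:[1/3,35/3] -> hit [1/3,7/3], descend [1, 12]
    N1 x:[-3,2/3] y:[-9,-2] z:[7/3,35/3] -> miss, prune
    N12 x:[-2,7/3] y:[12,22] z:[1/3,11] -> miss, prune

Visited [0, 2, 10, 1, 12]. Tests: 5 box, 0 leaf. Nearest: miss.

== RESULT ==
miss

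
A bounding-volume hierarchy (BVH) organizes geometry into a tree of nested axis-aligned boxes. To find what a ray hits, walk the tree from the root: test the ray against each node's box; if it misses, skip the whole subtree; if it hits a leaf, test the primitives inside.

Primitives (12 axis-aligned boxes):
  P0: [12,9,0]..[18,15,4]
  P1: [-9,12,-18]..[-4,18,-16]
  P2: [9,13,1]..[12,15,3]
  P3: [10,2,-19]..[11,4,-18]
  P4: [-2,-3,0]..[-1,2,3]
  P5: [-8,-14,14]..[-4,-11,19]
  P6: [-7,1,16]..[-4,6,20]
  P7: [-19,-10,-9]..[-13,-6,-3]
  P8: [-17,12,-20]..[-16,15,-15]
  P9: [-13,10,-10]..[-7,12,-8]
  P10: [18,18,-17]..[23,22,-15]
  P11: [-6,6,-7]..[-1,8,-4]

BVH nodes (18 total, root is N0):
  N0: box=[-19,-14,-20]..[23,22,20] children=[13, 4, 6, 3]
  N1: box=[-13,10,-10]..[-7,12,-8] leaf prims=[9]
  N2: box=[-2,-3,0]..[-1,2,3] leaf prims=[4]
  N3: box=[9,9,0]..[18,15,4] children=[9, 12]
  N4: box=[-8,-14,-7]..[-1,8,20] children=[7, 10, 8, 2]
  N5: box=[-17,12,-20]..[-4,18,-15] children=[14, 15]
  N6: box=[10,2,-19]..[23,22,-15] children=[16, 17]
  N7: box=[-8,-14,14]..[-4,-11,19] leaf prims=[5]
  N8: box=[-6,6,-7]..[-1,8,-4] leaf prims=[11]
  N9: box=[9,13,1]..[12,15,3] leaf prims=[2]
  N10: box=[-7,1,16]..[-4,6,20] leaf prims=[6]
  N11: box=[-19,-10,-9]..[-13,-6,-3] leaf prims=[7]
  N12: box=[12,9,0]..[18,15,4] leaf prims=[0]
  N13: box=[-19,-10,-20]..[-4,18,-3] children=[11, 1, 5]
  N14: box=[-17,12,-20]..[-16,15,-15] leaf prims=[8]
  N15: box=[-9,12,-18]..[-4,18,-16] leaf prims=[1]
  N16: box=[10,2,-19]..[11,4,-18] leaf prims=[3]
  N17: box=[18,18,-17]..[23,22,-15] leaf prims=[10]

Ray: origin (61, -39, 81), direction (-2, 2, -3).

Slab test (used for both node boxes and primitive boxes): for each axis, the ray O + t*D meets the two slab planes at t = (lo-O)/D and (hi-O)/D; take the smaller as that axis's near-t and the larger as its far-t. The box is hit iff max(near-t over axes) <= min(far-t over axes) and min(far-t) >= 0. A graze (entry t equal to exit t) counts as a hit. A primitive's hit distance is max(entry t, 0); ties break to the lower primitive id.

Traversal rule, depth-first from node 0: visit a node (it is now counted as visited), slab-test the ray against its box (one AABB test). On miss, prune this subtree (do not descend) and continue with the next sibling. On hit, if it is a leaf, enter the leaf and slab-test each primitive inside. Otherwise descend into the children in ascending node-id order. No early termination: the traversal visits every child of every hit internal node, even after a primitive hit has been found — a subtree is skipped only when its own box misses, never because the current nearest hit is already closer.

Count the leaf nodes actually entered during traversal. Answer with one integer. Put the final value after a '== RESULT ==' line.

Traverse from the root:
N0 x:[19,40] y:[25/2,61/2] z:[61/3,101/3] -> hit [61/3,61/2], descend [3, 4, 6, 13]
  N3 x:[43/2,26] y:[24,27] z:[77/3,27] -> hit [77/3,26], descend [9, 12]
    N9 x:[49/2,26] y:[26,27] z:[26,80/3] -> hit [26,26] leaf, test {P2@t=26}
    N12 x:[43/2,49/2] y:[24,27] z:[77/3,27] -> miss, prune
  N4 x:[31,69/2] y:[25/2,47/2] z:[61/3,88/3] -> miss, prune
  N6 x:[19,51/2] y:[41/2,61/2] z:[32,100/3] -> miss, prune
  N13 x:[65/2,40] y:[29/2,57/2] z:[28,101/3] -> miss, prune

7 AABB tests over nodes [0, 3, 9, 12, 4, 6, 13]; 1 leaf entered; closest P2.

== RESULT ==
1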